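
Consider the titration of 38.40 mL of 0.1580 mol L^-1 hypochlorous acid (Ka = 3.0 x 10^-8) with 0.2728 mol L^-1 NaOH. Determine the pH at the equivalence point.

10.26

n(HClO) = 0.1580 x 0.03840 = 0.006067 mol; V(NaOH) at equivalence = 0.006067/0.2728 = 0.02224 L.
At equivalence all the acid is converted to ClO-; total volume = 0.03840 + 0.02224 = 0.06064 L, so [ClO-] = 0.006067/0.06064 = 0.1001 M.
Kb = Kw/Ka = 1.0e-14 / 3.0 x 10^-8 = 3.33e-7.
[OH^-] = sqrt(Kb x [ClO-]) = sqrt(3.33e-7 x 0.1001) = 0.000183 M.
pOH = 3.74, so pH = 14.00 - 3.74 = 10.26.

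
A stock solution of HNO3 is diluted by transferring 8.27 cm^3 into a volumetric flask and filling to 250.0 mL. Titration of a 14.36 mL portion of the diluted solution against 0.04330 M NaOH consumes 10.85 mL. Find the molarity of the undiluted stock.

0.989 M

n(NaOH) = 0.04330 x 0.01085 = 0.0004698 mol.
n(HNO3) in the aliquot = 0.0004698 mol.
[diluted HNO3] = 0.0004698 / 0.01436 = 0.03272 M.
Dilution factor = 250.0/8.270 = 30.23, so [stock] = 0.03272 x 30.23 = 0.989 M.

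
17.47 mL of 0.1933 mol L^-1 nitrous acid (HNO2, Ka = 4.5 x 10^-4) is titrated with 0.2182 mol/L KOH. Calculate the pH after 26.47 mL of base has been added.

n(acid) = 0.1933 x 0.01747 = 0.003377 mol; n(KOH) added = 0.2182 x 0.02647 = 0.005776 mol.
Base is in excess by 0.005776 - 0.003377 = 0.002399 mol in a total volume of 0.04394 L.
[OH^-] = 0.002399/0.04394 = 0.05459 M, so pOH = 1.26 and pH = 14.00 - 1.26 = 12.74.

12.74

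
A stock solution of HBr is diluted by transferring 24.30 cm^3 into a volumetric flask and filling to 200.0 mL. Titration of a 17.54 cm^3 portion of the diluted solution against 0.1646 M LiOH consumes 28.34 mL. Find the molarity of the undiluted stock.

n(LiOH) = 0.1646 x 0.02834 = 0.004665 mol.
n(HBr) in the aliquot = 0.004665 mol.
[diluted HBr] = 0.004665 / 0.01754 = 0.2660 M.
Dilution factor = 200.0/24.30 = 8.230, so [stock] = 0.2660 x 8.230 = 2.19 M.

2.19 M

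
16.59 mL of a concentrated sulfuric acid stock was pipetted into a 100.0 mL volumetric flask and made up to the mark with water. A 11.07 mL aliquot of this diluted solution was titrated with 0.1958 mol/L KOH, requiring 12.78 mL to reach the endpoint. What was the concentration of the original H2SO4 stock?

n(KOH) = 0.1958 x 0.01278 = 0.002502 mol.
n(H2SO4) in the aliquot = 0.002502 x 1/2 = 0.001251 mol.
[diluted H2SO4] = 0.001251 / 0.01107 = 0.1130 M.
Dilution factor = 100.0/16.59 = 6.028, so [stock] = 0.1130 x 6.028 = 0.681 M.

0.681 M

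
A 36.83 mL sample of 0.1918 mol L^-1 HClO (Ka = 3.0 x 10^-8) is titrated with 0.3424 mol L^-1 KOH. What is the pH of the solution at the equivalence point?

10.31

n(HClO) = 0.1918 x 0.03683 = 0.007064 mol; V(KOH) at equivalence = 0.007064/0.3424 = 0.02063 L.
At equivalence all the acid is converted to ClO-; total volume = 0.03683 + 0.02063 = 0.05746 L, so [ClO-] = 0.007064/0.05746 = 0.1229 M.
Kb = Kw/Ka = 1.0e-14 / 3.0 x 10^-8 = 3.33e-7.
[OH^-] = sqrt(Kb x [ClO-]) = sqrt(3.33e-7 x 0.1229) = 0.000202 M.
pOH = 3.69, so pH = 14.00 - 3.69 = 10.31.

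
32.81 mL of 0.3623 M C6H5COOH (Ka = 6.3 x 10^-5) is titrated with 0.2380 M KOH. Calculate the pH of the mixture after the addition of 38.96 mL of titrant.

4.75

Initial n(C6H5COOH) = 0.3623 x 0.03281 = 0.01189 mol.
n(KOH) added = 0.2380 x 0.03896 = 0.009272 mol, converting that many moles of C6H5COOH to C6H5COO-.
Remaining n(C6H5COOH) = 0.002615 mol; n(C6H5COO-) = 0.009272 mol.
By Henderson-Hasselbalch, pH = pKa + log([A^-]/[HA]) = 4.20 + log(0.009272/0.002615) = 4.20 + (+0.55) = 4.75.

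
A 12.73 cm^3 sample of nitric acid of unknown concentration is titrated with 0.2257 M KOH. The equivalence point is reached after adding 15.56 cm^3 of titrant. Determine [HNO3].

0.276 M

n(KOH) delivered = 0.2257 x 0.01556 = 0.003512 mol.
For a 1:1 reaction, n(HNO3) = 0.003512 mol.
[HNO3] = 0.003512 mol / 0.01273 L = 0.276 M.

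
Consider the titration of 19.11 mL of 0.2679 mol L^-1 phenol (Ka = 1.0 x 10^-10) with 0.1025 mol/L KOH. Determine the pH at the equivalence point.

n(C6H5OH) = 0.2679 x 0.01911 = 0.005120 mol; V(KOH) at equivalence = 0.005120/0.1025 = 0.04995 L.
At equivalence all the acid is converted to C6H5O-; total volume = 0.01911 + 0.04995 = 0.06906 L, so [C6H5O-] = 0.005120/0.06906 = 0.07414 M.
Kb = Kw/Ka = 1.0e-14 / 1.0 x 10^-10 = 0.000100.
[OH^-] = sqrt(Kb x [C6H5O-]) = sqrt(0.000100 x 0.07414) = 0.00272 M.
pOH = 2.56, so pH = 14.00 - 2.56 = 11.44.

11.44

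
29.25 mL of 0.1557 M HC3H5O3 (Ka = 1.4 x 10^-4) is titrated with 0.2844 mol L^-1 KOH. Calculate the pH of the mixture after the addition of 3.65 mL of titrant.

Initial n(HC3H5O3) = 0.1557 x 0.02925 = 0.004554 mol.
n(KOH) added = 0.2844 x 0.003650 = 0.001038 mol, converting that many moles of HC3H5O3 to C3H5O3-.
Remaining n(HC3H5O3) = 0.003516 mol; n(C3H5O3-) = 0.001038 mol.
By Henderson-Hasselbalch, pH = pKa + log([A^-]/[HA]) = 3.85 + log(0.001038/0.003516) = 3.85 + (-0.53) = 3.32.

3.32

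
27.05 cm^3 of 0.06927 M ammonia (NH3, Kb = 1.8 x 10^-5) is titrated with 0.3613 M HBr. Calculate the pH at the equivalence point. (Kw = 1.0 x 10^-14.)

n(NH3) = 0.06927 x 0.02705 = 0.001874 mol; V(HBr) at equivalence = 0.001874/0.3613 = 0.005186 L.
At equivalence the base is fully converted to NH4+; total volume = 0.03224 L, so [NH4+] = 0.001874/0.03224 = 0.05813 M.
Ka(NH4+) = Kw/Kb = 1.0e-14 / 1.8 x 10^-5 = 5.56e-10.
[H^+] = sqrt(Ka x [NH4+]) = sqrt(5.56e-10 x 0.05813) = 5.68e-6 M.
pH = -log(5.68e-6) = 5.25.

5.25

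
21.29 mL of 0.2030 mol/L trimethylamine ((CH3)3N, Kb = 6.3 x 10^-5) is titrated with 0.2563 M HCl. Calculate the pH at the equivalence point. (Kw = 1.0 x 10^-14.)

n((CH3)3N) = 0.2030 x 0.02129 = 0.004322 mol; V(HCl) at equivalence = 0.004322/0.2563 = 0.01686 L.
At equivalence the base is fully converted to (CH3)3NH+; total volume = 0.03815 L, so [(CH3)3NH+] = 0.004322/0.03815 = 0.1133 M.
Ka((CH3)3NH+) = Kw/Kb = 1.0e-14 / 6.3 x 10^-5 = 1.59e-10.
[H^+] = sqrt(Ka x [(CH3)3NH+]) = sqrt(1.59e-10 x 0.1133) = 4.24e-6 M.
pH = -log(4.24e-6) = 5.37.

5.37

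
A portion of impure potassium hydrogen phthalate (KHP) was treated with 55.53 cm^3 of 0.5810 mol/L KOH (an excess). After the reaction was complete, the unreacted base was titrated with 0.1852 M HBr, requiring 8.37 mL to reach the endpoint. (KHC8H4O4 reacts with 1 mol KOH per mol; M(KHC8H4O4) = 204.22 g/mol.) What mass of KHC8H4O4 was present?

Total n(KOH) added = 0.5810 x 0.05553 = 0.03226 mol.
n(HBr) used = 0.1852 x 0.008370 = 0.001550 mol, which equals the excess n(KOH).
So n(KOH) consumed by the sample = 0.03226 - 0.001550 = 0.03071 mol.
n(KHC8H4O4) = 0.03071 / 1 = 0.03071 mol.
mass = 0.03071 mol x 204.22 g/mol = 6.27 g.

6.27 g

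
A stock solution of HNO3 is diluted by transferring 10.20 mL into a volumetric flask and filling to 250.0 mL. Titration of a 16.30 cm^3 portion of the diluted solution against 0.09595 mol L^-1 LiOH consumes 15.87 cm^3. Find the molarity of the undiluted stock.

n(LiOH) = 0.09595 x 0.01587 = 0.001523 mol.
n(HNO3) in the aliquot = 0.001523 mol.
[diluted HNO3] = 0.001523 / 0.01630 = 0.09342 M.
Dilution factor = 250.0/10.20 = 24.51, so [stock] = 0.09342 x 24.51 = 2.29 M.

2.29 M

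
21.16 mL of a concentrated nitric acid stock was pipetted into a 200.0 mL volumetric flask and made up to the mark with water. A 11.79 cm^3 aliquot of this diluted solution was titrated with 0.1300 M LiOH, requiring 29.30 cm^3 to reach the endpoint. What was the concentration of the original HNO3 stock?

n(LiOH) = 0.1300 x 0.02930 = 0.003809 mol.
n(HNO3) in the aliquot = 0.003809 mol.
[diluted HNO3] = 0.003809 / 0.01179 = 0.3231 M.
Dilution factor = 200.0/21.16 = 9.452, so [stock] = 0.3231 x 9.452 = 3.05 M.

3.05 M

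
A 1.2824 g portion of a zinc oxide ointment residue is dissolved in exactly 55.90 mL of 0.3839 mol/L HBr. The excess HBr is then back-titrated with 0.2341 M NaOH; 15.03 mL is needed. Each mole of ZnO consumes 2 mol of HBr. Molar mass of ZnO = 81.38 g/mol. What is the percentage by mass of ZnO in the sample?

Total n(HBr) added = 0.3839 x 0.05590 = 0.02146 mol.
n(NaOH) used = 0.2341 x 0.01503 = 0.003519 mol, which equals the excess n(HBr).
So n(HBr) consumed by the sample = 0.02146 - 0.003519 = 0.01794 mol.
n(ZnO) = 0.01794 / 2 = 0.008971 mol.
mass ZnO = 0.008971 x 81.38 = 0.7300 g, so %ZnO = 0.7300/1.2824 x 100 = 56.9%.

56.9%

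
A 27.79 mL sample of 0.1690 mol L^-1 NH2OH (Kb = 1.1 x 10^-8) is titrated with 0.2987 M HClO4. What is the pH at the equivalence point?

3.50

n(NH2OH) = 0.1690 x 0.02779 = 0.004697 mol; V(HClO4) at equivalence = 0.004697/0.2987 = 0.01572 L.
At equivalence the base is fully converted to NH3OH+; total volume = 0.04351 L, so [NH3OH+] = 0.004697/0.04351 = 0.1079 M.
Ka(NH3OH+) = Kw/Kb = 1.0e-14 / 1.1 x 10^-8 = 9.09e-7.
[H^+] = sqrt(Ka x [NH3OH+]) = sqrt(9.09e-7 x 0.1079) = 0.000313 M.
pH = -log(0.000313) = 3.50.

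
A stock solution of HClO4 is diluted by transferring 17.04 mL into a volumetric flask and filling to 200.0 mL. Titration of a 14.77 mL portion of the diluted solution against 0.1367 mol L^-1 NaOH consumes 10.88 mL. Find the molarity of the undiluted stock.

1.18 M

n(NaOH) = 0.1367 x 0.01088 = 0.001487 mol.
n(HClO4) in the aliquot = 0.001487 mol.
[diluted HClO4] = 0.001487 / 0.01477 = 0.1007 M.
Dilution factor = 200.0/17.04 = 11.74, so [stock] = 0.1007 x 11.74 = 1.18 M.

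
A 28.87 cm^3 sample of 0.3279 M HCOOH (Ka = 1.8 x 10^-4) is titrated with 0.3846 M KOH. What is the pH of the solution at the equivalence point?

8.50

n(HCOOH) = 0.3279 x 0.02887 = 0.009466 mol; V(KOH) at equivalence = 0.009466/0.3846 = 0.02461 L.
At equivalence all the acid is converted to HCOO-; total volume = 0.02887 + 0.02461 = 0.05348 L, so [HCOO-] = 0.009466/0.05348 = 0.1770 M.
Kb = Kw/Ka = 1.0e-14 / 1.8 x 10^-4 = 5.56e-11.
[OH^-] = sqrt(Kb x [HCOO-]) = sqrt(5.56e-11 x 0.1770) = 3.14e-6 M.
pOH = 5.50, so pH = 14.00 - 5.50 = 8.50.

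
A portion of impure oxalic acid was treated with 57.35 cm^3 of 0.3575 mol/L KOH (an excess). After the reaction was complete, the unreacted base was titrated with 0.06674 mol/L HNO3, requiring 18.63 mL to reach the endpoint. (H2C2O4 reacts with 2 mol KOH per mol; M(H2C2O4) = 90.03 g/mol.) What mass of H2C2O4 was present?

Total n(KOH) added = 0.3575 x 0.05735 = 0.02050 mol.
n(HNO3) used = 0.06674 x 0.01863 = 0.001243 mol, which equals the excess n(KOH).
So n(KOH) consumed by the sample = 0.02050 - 0.001243 = 0.01926 mol.
n(H2C2O4) = 0.01926 / 2 = 0.009630 mol.
mass = 0.009630 mol x 90.03 g/mol = 0.867 g.

0.867 g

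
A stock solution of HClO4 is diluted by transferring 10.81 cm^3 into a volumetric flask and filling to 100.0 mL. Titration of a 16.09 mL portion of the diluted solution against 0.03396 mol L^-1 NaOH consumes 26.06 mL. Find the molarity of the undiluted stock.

n(NaOH) = 0.03396 x 0.02606 = 0.0008850 mol.
n(HClO4) in the aliquot = 0.0008850 mol.
[diluted HClO4] = 0.0008850 / 0.01609 = 0.05500 M.
Dilution factor = 100.0/10.81 = 9.251, so [stock] = 0.05500 x 9.251 = 0.509 M.

0.509 M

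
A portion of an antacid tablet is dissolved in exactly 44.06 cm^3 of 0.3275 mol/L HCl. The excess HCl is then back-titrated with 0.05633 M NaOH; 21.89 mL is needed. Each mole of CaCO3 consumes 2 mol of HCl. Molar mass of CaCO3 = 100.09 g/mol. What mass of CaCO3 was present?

0.660 g

Total n(HCl) added = 0.3275 x 0.04406 = 0.01443 mol.
n(NaOH) used = 0.05633 x 0.02189 = 0.001233 mol, which equals the excess n(HCl).
So n(HCl) consumed by the sample = 0.01443 - 0.001233 = 0.01320 mol.
n(CaCO3) = 0.01320 / 2 = 0.006598 mol.
mass = 0.006598 mol x 100.09 g/mol = 0.660 g.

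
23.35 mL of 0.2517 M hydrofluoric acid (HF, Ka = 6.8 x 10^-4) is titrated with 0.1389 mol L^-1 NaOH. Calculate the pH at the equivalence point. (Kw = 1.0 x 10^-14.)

n(HF) = 0.2517 x 0.02335 = 0.005877 mol; V(NaOH) at equivalence = 0.005877/0.1389 = 0.04231 L.
At equivalence all the acid is converted to F-; total volume = 0.02335 + 0.04231 = 0.06566 L, so [F-] = 0.005877/0.06566 = 0.08951 M.
Kb = Kw/Ka = 1.0e-14 / 6.8 x 10^-4 = 1.47e-11.
[OH^-] = sqrt(Kb x [F-]) = sqrt(1.47e-11 x 0.08951) = 1.15e-6 M.
pOH = 5.94, so pH = 14.00 - 5.94 = 8.06.

8.06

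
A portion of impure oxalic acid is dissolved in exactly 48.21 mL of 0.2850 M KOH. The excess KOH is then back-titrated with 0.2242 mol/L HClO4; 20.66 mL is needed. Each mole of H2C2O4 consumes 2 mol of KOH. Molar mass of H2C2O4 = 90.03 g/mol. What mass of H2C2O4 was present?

Total n(KOH) added = 0.2850 x 0.04821 = 0.01374 mol.
n(HClO4) used = 0.2242 x 0.02066 = 0.004632 mol, which equals the excess n(KOH).
So n(KOH) consumed by the sample = 0.01374 - 0.004632 = 0.009108 mol.
n(H2C2O4) = 0.009108 / 2 = 0.004554 mol.
mass = 0.004554 mol x 90.03 g/mol = 0.410 g.

0.410 g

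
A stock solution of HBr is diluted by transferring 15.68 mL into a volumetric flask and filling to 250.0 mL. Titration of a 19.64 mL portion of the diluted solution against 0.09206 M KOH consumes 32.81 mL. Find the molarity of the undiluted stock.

2.45 M

n(KOH) = 0.09206 x 0.03281 = 0.003020 mol.
n(HBr) in the aliquot = 0.003020 mol.
[diluted HBr] = 0.003020 / 0.01964 = 0.1538 M.
Dilution factor = 250.0/15.68 = 15.94, so [stock] = 0.1538 x 15.94 = 2.45 M.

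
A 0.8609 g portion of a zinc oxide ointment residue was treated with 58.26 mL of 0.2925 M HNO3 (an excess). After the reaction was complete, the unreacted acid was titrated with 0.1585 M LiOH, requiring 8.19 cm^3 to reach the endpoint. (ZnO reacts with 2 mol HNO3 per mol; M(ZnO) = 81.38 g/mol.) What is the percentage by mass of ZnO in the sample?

Total n(HNO3) added = 0.2925 x 0.05826 = 0.01704 mol.
n(LiOH) used = 0.1585 x 0.008190 = 0.001298 mol, which equals the excess n(HNO3).
So n(HNO3) consumed by the sample = 0.01704 - 0.001298 = 0.01574 mol.
n(ZnO) = 0.01574 / 2 = 0.007871 mol.
mass ZnO = 0.007871 x 81.38 = 0.6406 g, so %ZnO = 0.6406/0.8609 x 100 = 74.4%.

74.4%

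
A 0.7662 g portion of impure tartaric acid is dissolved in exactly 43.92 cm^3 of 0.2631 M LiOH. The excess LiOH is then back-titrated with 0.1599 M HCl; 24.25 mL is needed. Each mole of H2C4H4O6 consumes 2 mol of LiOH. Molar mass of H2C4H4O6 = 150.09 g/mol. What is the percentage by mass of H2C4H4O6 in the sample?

Total n(LiOH) added = 0.2631 x 0.04392 = 0.01156 mol.
n(HCl) used = 0.1599 x 0.02425 = 0.003878 mol, which equals the excess n(LiOH).
So n(LiOH) consumed by the sample = 0.01156 - 0.003878 = 0.007678 mol.
n(H2C4H4O6) = 0.007678 / 2 = 0.003839 mol.
mass H2C4H4O6 = 0.003839 x 150.09 = 0.5762 g, so %H2C4H4O6 = 0.5762/0.7662 x 100 = 75.2%.

75.2%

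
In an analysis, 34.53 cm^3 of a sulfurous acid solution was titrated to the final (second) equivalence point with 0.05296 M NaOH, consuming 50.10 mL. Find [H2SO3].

n(NaOH) = 0.05296 x 0.05010 = 0.002653 mol.
At the final (second) equivalence point, 2 mol OH^- react per mol H2SO3, so n(H2SO3) = 0.002653 / 2 = 0.001327 mol.
[H2SO3] = 0.001327 / 0.03453 L = 0.0384 M.

0.0384 M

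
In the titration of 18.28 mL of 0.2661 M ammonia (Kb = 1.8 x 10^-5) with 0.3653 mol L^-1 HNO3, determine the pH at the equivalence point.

5.03

n(NH3) = 0.2661 x 0.01828 = 0.004864 mol; V(HNO3) at equivalence = 0.004864/0.3653 = 0.01332 L.
At equivalence the base is fully converted to NH4+; total volume = 0.03160 L, so [NH4+] = 0.004864/0.03160 = 0.1540 M.
Ka(NH4+) = Kw/Kb = 1.0e-14 / 1.8 x 10^-5 = 5.56e-10.
[H^+] = sqrt(Ka x [NH4+]) = sqrt(5.56e-10 x 0.1540) = 9.25e-6 M.
pH = -log(9.25e-6) = 5.03.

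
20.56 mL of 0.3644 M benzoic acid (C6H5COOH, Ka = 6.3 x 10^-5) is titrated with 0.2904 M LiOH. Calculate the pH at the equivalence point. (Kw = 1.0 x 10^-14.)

n(C6H5COOH) = 0.3644 x 0.02056 = 0.007492 mol; V(LiOH) at equivalence = 0.007492/0.2904 = 0.02580 L.
At equivalence all the acid is converted to C6H5COO-; total volume = 0.02056 + 0.02580 = 0.04636 L, so [C6H5COO-] = 0.007492/0.04636 = 0.1616 M.
Kb = Kw/Ka = 1.0e-14 / 6.3 x 10^-5 = 1.59e-10.
[OH^-] = sqrt(Kb x [C6H5COO-]) = sqrt(1.59e-10 x 0.1616) = 5.06e-6 M.
pOH = 5.30, so pH = 14.00 - 5.30 = 8.70.

8.70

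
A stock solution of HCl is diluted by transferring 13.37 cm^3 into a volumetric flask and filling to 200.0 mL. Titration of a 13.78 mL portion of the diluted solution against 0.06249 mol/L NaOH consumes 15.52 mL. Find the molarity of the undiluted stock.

n(NaOH) = 0.06249 x 0.01552 = 0.0009698 mol.
n(HCl) in the aliquot = 0.0009698 mol.
[diluted HCl] = 0.0009698 / 0.01378 = 0.07038 M.
Dilution factor = 200.0/13.37 = 14.96, so [stock] = 0.07038 x 14.96 = 1.05 M.

1.05 M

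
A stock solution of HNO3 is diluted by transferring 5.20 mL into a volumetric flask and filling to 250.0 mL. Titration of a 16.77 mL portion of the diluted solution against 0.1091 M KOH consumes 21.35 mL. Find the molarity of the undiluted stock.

n(KOH) = 0.1091 x 0.02135 = 0.002329 mol.
n(HNO3) in the aliquot = 0.002329 mol.
[diluted HNO3] = 0.002329 / 0.01677 = 0.1389 M.
Dilution factor = 250.0/5.200 = 48.08, so [stock] = 0.1389 x 48.08 = 6.68 M.

6.68 M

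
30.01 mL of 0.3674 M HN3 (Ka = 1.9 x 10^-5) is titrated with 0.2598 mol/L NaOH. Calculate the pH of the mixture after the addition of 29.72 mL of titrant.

5.09

Initial n(HN3) = 0.3674 x 0.03001 = 0.01103 mol.
n(NaOH) added = 0.2598 x 0.02972 = 0.007721 mol, converting that many moles of HN3 to N3-.
Remaining n(HN3) = 0.003304 mol; n(N3-) = 0.007721 mol.
By Henderson-Hasselbalch, pH = pKa + log([A^-]/[HA]) = 4.72 + log(0.007721/0.003304) = 4.72 + (+0.37) = 5.09.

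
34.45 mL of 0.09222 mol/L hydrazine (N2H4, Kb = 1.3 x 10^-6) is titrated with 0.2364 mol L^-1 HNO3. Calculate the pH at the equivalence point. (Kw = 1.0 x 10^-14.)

4.65

n(N2H4) = 0.09222 x 0.03445 = 0.003177 mol; V(HNO3) at equivalence = 0.003177/0.2364 = 0.01344 L.
At equivalence the base is fully converted to N2H5+; total volume = 0.04789 L, so [N2H5+] = 0.003177/0.04789 = 0.06634 M.
Ka(N2H5+) = Kw/Kb = 1.0e-14 / 1.3 x 10^-6 = 7.69e-9.
[H^+] = sqrt(Ka x [N2H5+]) = sqrt(7.69e-9 x 0.06634) = 2.26e-5 M.
pH = -log(2.26e-5) = 4.65.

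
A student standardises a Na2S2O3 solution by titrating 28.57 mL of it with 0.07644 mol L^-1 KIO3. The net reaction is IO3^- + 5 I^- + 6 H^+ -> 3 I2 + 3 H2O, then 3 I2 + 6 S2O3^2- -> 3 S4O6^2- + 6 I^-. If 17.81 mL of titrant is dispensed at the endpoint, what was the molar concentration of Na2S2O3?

0.286 M

n(KIO3) = 0.07644 x 0.01781 = 0.001361 mol.
From the balanced equation, 1 mol KIO3 reacts with 6 mol Na2S2O3, so n(Na2S2O3) = 0.001361 x 6/1 = 0.008168 mol.
[Na2S2O3] = 0.008168 / 0.02857 L = 0.286 M.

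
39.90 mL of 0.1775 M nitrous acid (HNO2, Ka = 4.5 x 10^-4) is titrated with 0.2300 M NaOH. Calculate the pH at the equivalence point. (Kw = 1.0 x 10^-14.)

8.17

n(HNO2) = 0.1775 x 0.03990 = 0.007082 mol; V(NaOH) at equivalence = 0.007082/0.2300 = 0.03079 L.
At equivalence all the acid is converted to NO2-; total volume = 0.03990 + 0.03079 = 0.07069 L, so [NO2-] = 0.007082/0.07069 = 0.1002 M.
Kb = Kw/Ka = 1.0e-14 / 4.5 x 10^-4 = 2.22e-11.
[OH^-] = sqrt(Kb x [NO2-]) = sqrt(2.22e-11 x 0.1002) = 1.49e-6 M.
pOH = 5.83, so pH = 14.00 - 5.83 = 8.17.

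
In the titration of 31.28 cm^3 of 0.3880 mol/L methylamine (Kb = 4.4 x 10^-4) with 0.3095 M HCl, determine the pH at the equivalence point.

n(CH3NH2) = 0.3880 x 0.03128 = 0.01214 mol; V(HCl) at equivalence = 0.01214/0.3095 = 0.03921 L.
At equivalence the base is fully converted to CH3NH3+; total volume = 0.07049 L, so [CH3NH3+] = 0.01214/0.07049 = 0.1722 M.
Ka(CH3NH3+) = Kw/Kb = 1.0e-14 / 4.4 x 10^-4 = 2.27e-11.
[H^+] = sqrt(Ka x [CH3NH3+]) = sqrt(2.27e-11 x 0.1722) = 1.98e-6 M.
pH = -log(1.98e-6) = 5.70.

5.70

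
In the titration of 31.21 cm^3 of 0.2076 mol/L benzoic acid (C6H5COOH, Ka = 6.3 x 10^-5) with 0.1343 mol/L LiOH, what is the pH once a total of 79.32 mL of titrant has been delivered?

n(acid) = 0.2076 x 0.03121 = 0.006479 mol; n(LiOH) added = 0.1343 x 0.07932 = 0.01065 mol.
Base is in excess by 0.01065 - 0.006479 = 0.004173 mol in a total volume of 0.1105 L.
[OH^-] = 0.004173/0.1105 = 0.03776 M, so pOH = 1.42 and pH = 14.00 - 1.42 = 12.58.

12.58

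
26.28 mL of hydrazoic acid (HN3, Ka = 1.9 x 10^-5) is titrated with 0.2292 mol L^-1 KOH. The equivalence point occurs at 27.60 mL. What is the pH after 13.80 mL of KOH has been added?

13.80 mL is exactly half the equivalence volume (27.60/2), i.e. the half-equivalence point.
There, n(HA) = n(A^-), so pH = pKa = -log(1.9 x 10^-5) = 4.72.

4.72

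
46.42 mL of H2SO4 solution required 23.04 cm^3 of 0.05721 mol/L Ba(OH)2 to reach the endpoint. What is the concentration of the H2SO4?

0.0284 M

n(Ba(OH)2) delivered = 0.05721 x 0.02304 = 0.001318 mol.
For a 1:1 reaction, n(H2SO4) = 0.001318 mol.
[H2SO4] = 0.001318 mol / 0.04642 L = 0.0284 M.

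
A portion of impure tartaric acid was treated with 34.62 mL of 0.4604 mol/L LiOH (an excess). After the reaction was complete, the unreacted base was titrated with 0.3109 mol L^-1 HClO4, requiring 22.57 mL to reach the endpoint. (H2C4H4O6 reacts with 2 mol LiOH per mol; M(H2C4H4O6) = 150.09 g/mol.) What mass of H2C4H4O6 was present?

0.670 g

Total n(LiOH) added = 0.4604 x 0.03462 = 0.01594 mol.
n(HClO4) used = 0.3109 x 0.02257 = 0.007017 mol, which equals the excess n(LiOH).
So n(LiOH) consumed by the sample = 0.01594 - 0.007017 = 0.008922 mol.
n(H2C4H4O6) = 0.008922 / 2 = 0.004461 mol.
mass = 0.004461 mol x 150.09 g/mol = 0.670 g.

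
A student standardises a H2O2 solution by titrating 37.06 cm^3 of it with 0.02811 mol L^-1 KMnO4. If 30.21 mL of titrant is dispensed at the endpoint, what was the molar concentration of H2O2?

n(KMnO4) = 0.02811 x 0.03021 = 0.0008492 mol.
From the balanced equation, 2 mol KMnO4 reacts with 5 mol H2O2, so n(H2O2) = 0.0008492 x 5/2 = 0.002123 mol.
[H2O2] = 0.002123 / 0.03706 L = 0.0573 M.

0.0573 M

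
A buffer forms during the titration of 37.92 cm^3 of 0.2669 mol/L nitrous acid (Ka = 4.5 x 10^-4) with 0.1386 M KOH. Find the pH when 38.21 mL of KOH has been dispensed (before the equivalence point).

Initial n(HNO2) = 0.2669 x 0.03792 = 0.01012 mol.
n(KOH) added = 0.1386 x 0.03821 = 0.005296 mol, converting that many moles of HNO2 to NO2-.
Remaining n(HNO2) = 0.004825 mol; n(NO2-) = 0.005296 mol.
By Henderson-Hasselbalch, pH = pKa + log([A^-]/[HA]) = 3.35 + log(0.005296/0.004825) = 3.35 + (+0.04) = 3.39.

3.39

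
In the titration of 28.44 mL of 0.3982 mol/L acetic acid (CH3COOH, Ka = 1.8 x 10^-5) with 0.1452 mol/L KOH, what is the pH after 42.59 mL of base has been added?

4.82

Initial n(CH3COOH) = 0.3982 x 0.02844 = 0.01132 mol.
n(KOH) added = 0.1452 x 0.04259 = 0.006184 mol, converting that many moles of CH3COOH to CH3COO-.
Remaining n(CH3COOH) = 0.005141 mol; n(CH3COO-) = 0.006184 mol.
By Henderson-Hasselbalch, pH = pKa + log([A^-]/[HA]) = 4.74 + log(0.006184/0.005141) = 4.74 + (+0.08) = 4.82.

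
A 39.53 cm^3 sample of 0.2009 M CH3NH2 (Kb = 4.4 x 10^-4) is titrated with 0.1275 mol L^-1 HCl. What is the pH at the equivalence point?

5.88

n(CH3NH2) = 0.2009 x 0.03953 = 0.007942 mol; V(HCl) at equivalence = 0.007942/0.1275 = 0.06229 L.
At equivalence the base is fully converted to CH3NH3+; total volume = 0.1018 L, so [CH3NH3+] = 0.007942/0.1018 = 0.07800 M.
Ka(CH3NH3+) = Kw/Kb = 1.0e-14 / 4.4 x 10^-4 = 2.27e-11.
[H^+] = sqrt(Ka x [CH3NH3+]) = sqrt(2.27e-11 x 0.07800) = 1.33e-6 M.
pH = -log(1.33e-6) = 5.88.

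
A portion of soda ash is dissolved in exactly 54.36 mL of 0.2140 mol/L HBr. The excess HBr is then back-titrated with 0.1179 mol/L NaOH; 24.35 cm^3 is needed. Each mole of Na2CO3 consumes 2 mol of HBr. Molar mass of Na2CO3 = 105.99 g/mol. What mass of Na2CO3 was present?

0.464 g

Total n(HBr) added = 0.2140 x 0.05436 = 0.01163 mol.
n(NaOH) used = 0.1179 x 0.02435 = 0.002871 mol, which equals the excess n(HBr).
So n(HBr) consumed by the sample = 0.01163 - 0.002871 = 0.008762 mol.
n(Na2CO3) = 0.008762 / 2 = 0.004381 mol.
mass = 0.004381 mol x 105.99 g/mol = 0.464 g.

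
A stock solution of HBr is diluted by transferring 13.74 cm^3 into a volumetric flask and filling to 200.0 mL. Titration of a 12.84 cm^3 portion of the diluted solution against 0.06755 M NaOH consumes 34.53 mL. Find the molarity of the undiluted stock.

2.64 M

n(NaOH) = 0.06755 x 0.03453 = 0.002333 mol.
n(HBr) in the aliquot = 0.002333 mol.
[diluted HBr] = 0.002333 / 0.01284 = 0.1817 M.
Dilution factor = 200.0/13.74 = 14.56, so [stock] = 0.1817 x 14.56 = 2.64 M.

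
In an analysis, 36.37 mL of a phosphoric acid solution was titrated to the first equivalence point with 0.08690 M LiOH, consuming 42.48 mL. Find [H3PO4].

0.101 M

n(LiOH) = 0.08690 x 0.04248 = 0.003692 mol.
At the first equivalence point, 1 mol OH^- react per mol H3PO4, so n(H3PO4) = 0.003692 / 1 = 0.003692 mol.
[H3PO4] = 0.003692 / 0.03637 L = 0.101 M.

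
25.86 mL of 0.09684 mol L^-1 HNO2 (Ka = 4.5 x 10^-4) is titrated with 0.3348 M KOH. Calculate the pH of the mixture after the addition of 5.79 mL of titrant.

3.88

Initial n(HNO2) = 0.09684 x 0.02586 = 0.002504 mol.
n(KOH) added = 0.3348 x 0.005790 = 0.001938 mol, converting that many moles of HNO2 to NO2-.
Remaining n(HNO2) = 0.0005658 mol; n(NO2-) = 0.001938 mol.
By Henderson-Hasselbalch, pH = pKa + log([A^-]/[HA]) = 3.35 + log(0.001938/0.0005658) = 3.35 + (+0.53) = 3.88.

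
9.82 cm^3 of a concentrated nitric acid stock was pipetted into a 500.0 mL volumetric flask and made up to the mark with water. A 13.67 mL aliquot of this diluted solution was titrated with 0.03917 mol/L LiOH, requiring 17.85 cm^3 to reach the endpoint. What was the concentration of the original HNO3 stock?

2.60 M

n(LiOH) = 0.03917 x 0.01785 = 0.0006992 mol.
n(HNO3) in the aliquot = 0.0006992 mol.
[diluted HNO3] = 0.0006992 / 0.01367 = 0.05115 M.
Dilution factor = 500.0/9.820 = 50.92, so [stock] = 0.05115 x 50.92 = 2.60 M.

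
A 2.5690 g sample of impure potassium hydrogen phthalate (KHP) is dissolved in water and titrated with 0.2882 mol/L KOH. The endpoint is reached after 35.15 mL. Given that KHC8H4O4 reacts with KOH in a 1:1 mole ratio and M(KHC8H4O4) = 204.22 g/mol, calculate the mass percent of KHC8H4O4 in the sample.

n(KOH) = 0.2882 x 0.03515 = 0.01013 mol.
n(KHC8H4O4) = 0.01013 / 1 = 0.01013 mol.
mass of KHC8H4O4 = 0.01013 x 204.22 = 2.069 g.
% purity = 2.069 / 2.5690 x 100 = 80.5%.

80.5%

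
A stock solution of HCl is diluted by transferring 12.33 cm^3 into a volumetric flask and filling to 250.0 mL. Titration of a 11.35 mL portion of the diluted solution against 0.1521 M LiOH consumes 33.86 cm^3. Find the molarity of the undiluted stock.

n(LiOH) = 0.1521 x 0.03386 = 0.005150 mol.
n(HCl) in the aliquot = 0.005150 mol.
[diluted HCl] = 0.005150 / 0.01135 = 0.4538 M.
Dilution factor = 250.0/12.33 = 20.28, so [stock] = 0.4538 x 20.28 = 9.20 M.

9.20 M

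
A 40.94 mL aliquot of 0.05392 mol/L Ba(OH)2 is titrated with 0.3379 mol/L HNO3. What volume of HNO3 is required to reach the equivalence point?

n(Ba(OH)2) = 0.05392 mol/L x 0.04094 L = 0.002207 mol.
The neutralisation is 1 Ba(OH)2 : 2 HNO3, so n(HNO3) = 0.002207 x 2/1 = 0.004415 mol.
V(HNO3) = 0.004415 / 0.3379 = 0.01307 L = 13.1 mL.

13.1 mL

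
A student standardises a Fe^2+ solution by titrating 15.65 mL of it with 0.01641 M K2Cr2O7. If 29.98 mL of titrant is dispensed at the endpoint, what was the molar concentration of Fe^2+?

n(K2Cr2O7) = 0.01641 x 0.02998 = 0.0004920 mol.
From the balanced equation, 1 mol K2Cr2O7 reacts with 6 mol Fe^2+, so n(Fe^2+) = 0.0004920 x 6/1 = 0.002952 mol.
[Fe^2+] = 0.002952 / 0.01565 L = 0.189 M.

0.189 M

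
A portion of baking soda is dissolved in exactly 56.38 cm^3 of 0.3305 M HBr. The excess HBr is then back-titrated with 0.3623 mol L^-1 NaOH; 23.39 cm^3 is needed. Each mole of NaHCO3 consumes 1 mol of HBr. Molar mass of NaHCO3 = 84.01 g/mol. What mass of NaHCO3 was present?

0.853 g

Total n(HBr) added = 0.3305 x 0.05638 = 0.01863 mol.
n(NaOH) used = 0.3623 x 0.02339 = 0.008474 mol, which equals the excess n(HBr).
So n(HBr) consumed by the sample = 0.01863 - 0.008474 = 0.01016 mol.
n(NaHCO3) = 0.01016 / 1 = 0.01016 mol.
mass = 0.01016 mol x 84.01 g/mol = 0.853 g.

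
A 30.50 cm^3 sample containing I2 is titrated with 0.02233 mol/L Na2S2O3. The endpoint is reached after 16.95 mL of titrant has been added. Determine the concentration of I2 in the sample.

0.00620 M

n(Na2S2O3) = 0.02233 x 0.01695 = 0.0003785 mol.
From the balanced equation, 2 mol Na2S2O3 reacts with 1 mol I2, so n(I2) = 0.0003785 x 1/2 = 0.0001892 mol.
[I2] = 0.0001892 / 0.03050 L = 0.00620 M.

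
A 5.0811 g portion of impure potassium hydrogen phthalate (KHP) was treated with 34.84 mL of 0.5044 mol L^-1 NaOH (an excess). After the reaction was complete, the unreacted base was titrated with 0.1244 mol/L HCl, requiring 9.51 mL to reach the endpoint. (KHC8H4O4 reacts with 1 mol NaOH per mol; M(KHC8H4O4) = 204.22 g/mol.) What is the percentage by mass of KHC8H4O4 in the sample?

Total n(NaOH) added = 0.5044 x 0.03484 = 0.01757 mol.
n(HCl) used = 0.1244 x 0.009510 = 0.001183 mol, which equals the excess n(NaOH).
So n(NaOH) consumed by the sample = 0.01757 - 0.001183 = 0.01639 mol.
n(KHC8H4O4) = 0.01639 / 1 = 0.01639 mol.
mass KHC8H4O4 = 0.01639 x 204.22 = 3.347 g, so %KHC8H4O4 = 3.347/5.0811 x 100 = 65.9%.

65.9%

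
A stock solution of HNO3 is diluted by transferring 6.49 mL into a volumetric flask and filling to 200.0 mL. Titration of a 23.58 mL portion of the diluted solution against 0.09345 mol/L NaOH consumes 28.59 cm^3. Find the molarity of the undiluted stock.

n(NaOH) = 0.09345 x 0.02859 = 0.002672 mol.
n(HNO3) in the aliquot = 0.002672 mol.
[diluted HNO3] = 0.002672 / 0.02358 = 0.1133 M.
Dilution factor = 200.0/6.490 = 30.82, so [stock] = 0.1133 x 30.82 = 3.49 M.

3.49 M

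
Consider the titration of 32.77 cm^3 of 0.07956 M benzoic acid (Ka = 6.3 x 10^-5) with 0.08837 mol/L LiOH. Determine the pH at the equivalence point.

n(C6H5COOH) = 0.07956 x 0.03277 = 0.002607 mol; V(LiOH) at equivalence = 0.002607/0.08837 = 0.02950 L.
At equivalence all the acid is converted to C6H5COO-; total volume = 0.03277 + 0.02950 = 0.06227 L, so [C6H5COO-] = 0.002607/0.06227 = 0.04187 M.
Kb = Kw/Ka = 1.0e-14 / 6.3 x 10^-5 = 1.59e-10.
[OH^-] = sqrt(Kb x [C6H5COO-]) = sqrt(1.59e-10 x 0.04187) = 2.58e-6 M.
pOH = 5.59, so pH = 14.00 - 5.59 = 8.41.

8.41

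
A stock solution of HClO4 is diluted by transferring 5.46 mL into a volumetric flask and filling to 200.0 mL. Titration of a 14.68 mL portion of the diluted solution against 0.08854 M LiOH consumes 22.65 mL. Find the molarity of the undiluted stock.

5.00 M

n(LiOH) = 0.08854 x 0.02265 = 0.002005 mol.
n(HClO4) in the aliquot = 0.002005 mol.
[diluted HClO4] = 0.002005 / 0.01468 = 0.1366 M.
Dilution factor = 200.0/5.460 = 36.63, so [stock] = 0.1366 x 36.63 = 5.00 M.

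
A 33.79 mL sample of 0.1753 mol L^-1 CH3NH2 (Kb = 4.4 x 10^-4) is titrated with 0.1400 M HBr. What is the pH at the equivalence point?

n(CH3NH2) = 0.1753 x 0.03379 = 0.005923 mol; V(HBr) at equivalence = 0.005923/0.1400 = 0.04231 L.
At equivalence the base is fully converted to CH3NH3+; total volume = 0.07610 L, so [CH3NH3+] = 0.005923/0.07610 = 0.07784 M.
Ka(CH3NH3+) = Kw/Kb = 1.0e-14 / 4.4 x 10^-4 = 2.27e-11.
[H^+] = sqrt(Ka x [CH3NH3+]) = sqrt(2.27e-11 x 0.07784) = 1.33e-6 M.
pH = -log(1.33e-6) = 5.88.

5.88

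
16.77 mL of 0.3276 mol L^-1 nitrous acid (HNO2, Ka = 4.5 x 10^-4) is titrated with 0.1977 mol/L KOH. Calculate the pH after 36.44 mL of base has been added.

12.51

n(acid) = 0.3276 x 0.01677 = 0.005494 mol; n(KOH) added = 0.1977 x 0.03644 = 0.007204 mol.
Base is in excess by 0.007204 - 0.005494 = 0.001710 mol in a total volume of 0.05321 L.
[OH^-] = 0.001710/0.05321 = 0.03214 M, so pOH = 1.49 and pH = 14.00 - 1.49 = 12.51.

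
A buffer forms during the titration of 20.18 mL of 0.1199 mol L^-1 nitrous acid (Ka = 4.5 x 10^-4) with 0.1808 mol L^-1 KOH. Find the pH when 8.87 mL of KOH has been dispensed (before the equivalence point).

3.64

Initial n(HNO2) = 0.1199 x 0.02018 = 0.002420 mol.
n(KOH) added = 0.1808 x 0.008870 = 0.001604 mol, converting that many moles of HNO2 to NO2-.
Remaining n(HNO2) = 0.0008159 mol; n(NO2-) = 0.001604 mol.
By Henderson-Hasselbalch, pH = pKa + log([A^-]/[HA]) = 3.35 + log(0.001604/0.0008159) = 3.35 + (+0.29) = 3.64.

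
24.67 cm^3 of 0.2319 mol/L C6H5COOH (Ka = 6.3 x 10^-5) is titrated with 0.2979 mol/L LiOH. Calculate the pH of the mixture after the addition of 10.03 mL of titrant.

4.24

Initial n(C6H5COOH) = 0.2319 x 0.02467 = 0.005721 mol.
n(LiOH) added = 0.2979 x 0.01003 = 0.002988 mol, converting that many moles of C6H5COOH to C6H5COO-.
Remaining n(C6H5COOH) = 0.002733 mol; n(C6H5COO-) = 0.002988 mol.
By Henderson-Hasselbalch, pH = pKa + log([A^-]/[HA]) = 4.20 + log(0.002988/0.002733) = 4.20 + (+0.04) = 4.24.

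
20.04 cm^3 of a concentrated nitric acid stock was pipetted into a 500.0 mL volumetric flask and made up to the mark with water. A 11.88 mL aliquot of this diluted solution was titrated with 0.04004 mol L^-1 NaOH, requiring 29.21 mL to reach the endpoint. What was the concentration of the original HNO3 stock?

2.46 M

n(NaOH) = 0.04004 x 0.02921 = 0.001170 mol.
n(HNO3) in the aliquot = 0.001170 mol.
[diluted HNO3] = 0.001170 / 0.01188 = 0.09845 M.
Dilution factor = 500.0/20.04 = 24.95, so [stock] = 0.09845 x 24.95 = 2.46 M.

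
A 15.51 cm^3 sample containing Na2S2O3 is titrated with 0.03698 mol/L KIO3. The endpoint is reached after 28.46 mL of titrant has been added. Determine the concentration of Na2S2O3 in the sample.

0.407 M

n(KIO3) = 0.03698 x 0.02846 = 0.001052 mol.
From the balanced equation, 1 mol KIO3 reacts with 6 mol Na2S2O3, so n(Na2S2O3) = 0.001052 x 6/1 = 0.006315 mol.
[Na2S2O3] = 0.006315 / 0.01551 L = 0.407 M.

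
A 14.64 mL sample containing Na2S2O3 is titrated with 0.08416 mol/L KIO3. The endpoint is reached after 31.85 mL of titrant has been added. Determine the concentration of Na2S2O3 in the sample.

1.10 M

n(KIO3) = 0.08416 x 0.03185 = 0.002680 mol.
From the balanced equation, 1 mol KIO3 reacts with 6 mol Na2S2O3, so n(Na2S2O3) = 0.002680 x 6/1 = 0.01608 mol.
[Na2S2O3] = 0.01608 / 0.01464 L = 1.10 M.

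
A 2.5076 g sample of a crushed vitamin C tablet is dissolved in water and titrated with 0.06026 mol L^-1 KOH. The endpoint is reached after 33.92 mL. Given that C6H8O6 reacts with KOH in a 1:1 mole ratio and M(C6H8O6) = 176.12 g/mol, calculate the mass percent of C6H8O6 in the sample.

n(KOH) = 0.06026 x 0.03392 = 0.002044 mol.
n(C6H8O6) = 0.002044 / 1 = 0.002044 mol.
mass of C6H8O6 = 0.002044 x 176.12 = 0.3600 g.
% purity = 0.3600 / 2.5076 x 100 = 14.4%.

14.4%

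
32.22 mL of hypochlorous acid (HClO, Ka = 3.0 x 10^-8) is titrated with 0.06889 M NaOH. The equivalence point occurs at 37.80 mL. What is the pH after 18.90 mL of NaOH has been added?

7.52

18.90 mL is exactly half the equivalence volume (37.80/2), i.e. the half-equivalence point.
There, n(HA) = n(A^-), so pH = pKa = -log(3.0 x 10^-8) = 7.52.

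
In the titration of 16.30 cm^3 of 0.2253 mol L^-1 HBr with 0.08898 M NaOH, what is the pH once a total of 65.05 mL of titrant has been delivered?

12.42

n(acid) = 0.2253 x 0.01630 = 0.003672 mol; n(NaOH) added = 0.08898 x 0.06505 = 0.005788 mol.
Base is in excess by 0.005788 - 0.003672 = 0.002116 mol in a total volume of 0.08135 L.
[OH^-] = 0.002116/0.08135 = 0.02601 M, so pOH = 1.58 and pH = 14.00 - 1.58 = 12.42.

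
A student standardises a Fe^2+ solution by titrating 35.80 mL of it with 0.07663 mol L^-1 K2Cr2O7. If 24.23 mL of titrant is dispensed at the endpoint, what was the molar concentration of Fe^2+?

n(K2Cr2O7) = 0.07663 x 0.02423 = 0.001857 mol.
From the balanced equation, 1 mol K2Cr2O7 reacts with 6 mol Fe^2+, so n(Fe^2+) = 0.001857 x 6/1 = 0.01114 mol.
[Fe^2+] = 0.01114 / 0.03580 L = 0.311 M.

0.311 M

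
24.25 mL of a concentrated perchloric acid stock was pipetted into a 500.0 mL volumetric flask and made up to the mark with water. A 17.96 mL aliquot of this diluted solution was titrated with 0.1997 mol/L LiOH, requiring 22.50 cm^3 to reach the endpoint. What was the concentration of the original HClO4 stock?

n(LiOH) = 0.1997 x 0.02250 = 0.004493 mol.
n(HClO4) in the aliquot = 0.004493 mol.
[diluted HClO4] = 0.004493 / 0.01796 = 0.2502 M.
Dilution factor = 500.0/24.25 = 20.62, so [stock] = 0.2502 x 20.62 = 5.16 M.

5.16 M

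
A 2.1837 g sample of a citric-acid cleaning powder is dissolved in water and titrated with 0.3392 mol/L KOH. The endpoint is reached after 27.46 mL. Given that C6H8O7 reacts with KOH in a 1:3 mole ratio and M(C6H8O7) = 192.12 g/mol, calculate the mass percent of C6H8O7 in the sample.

n(KOH) = 0.3392 x 0.02746 = 0.009314 mol.
n(C6H8O7) = 0.009314 / 3 = 0.003105 mol.
mass of C6H8O7 = 0.003105 x 192.12 = 0.5965 g.
% purity = 0.5965 / 2.1837 x 100 = 27.3%.

27.3%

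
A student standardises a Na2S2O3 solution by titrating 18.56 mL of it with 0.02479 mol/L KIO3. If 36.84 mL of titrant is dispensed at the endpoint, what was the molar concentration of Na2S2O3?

n(KIO3) = 0.02479 x 0.03684 = 0.0009133 mol.
From the balanced equation, 1 mol KIO3 reacts with 6 mol Na2S2O3, so n(Na2S2O3) = 0.0009133 x 6/1 = 0.005480 mol.
[Na2S2O3] = 0.005480 / 0.01856 L = 0.295 M.

0.295 M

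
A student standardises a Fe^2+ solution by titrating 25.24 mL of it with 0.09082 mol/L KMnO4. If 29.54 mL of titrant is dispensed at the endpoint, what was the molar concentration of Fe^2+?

0.531 M

n(KMnO4) = 0.09082 x 0.02954 = 0.002683 mol.
From the balanced equation, 1 mol KMnO4 reacts with 5 mol Fe^2+, so n(Fe^2+) = 0.002683 x 5/1 = 0.01341 mol.
[Fe^2+] = 0.01341 / 0.02524 L = 0.531 M.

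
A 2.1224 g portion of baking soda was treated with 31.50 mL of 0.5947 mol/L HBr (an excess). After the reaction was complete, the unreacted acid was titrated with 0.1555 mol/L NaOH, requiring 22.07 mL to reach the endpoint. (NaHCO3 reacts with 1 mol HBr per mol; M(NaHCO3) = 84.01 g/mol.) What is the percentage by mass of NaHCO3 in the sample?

Total n(HBr) added = 0.5947 x 0.03150 = 0.01873 mol.
n(NaOH) used = 0.1555 x 0.02207 = 0.003432 mol, which equals the excess n(HBr).
So n(HBr) consumed by the sample = 0.01873 - 0.003432 = 0.01530 mol.
n(NaHCO3) = 0.01530 / 1 = 0.01530 mol.
mass NaHCO3 = 0.01530 x 84.01 = 1.285 g, so %NaHCO3 = 1.285/2.1224 x 100 = 60.6%.

60.6%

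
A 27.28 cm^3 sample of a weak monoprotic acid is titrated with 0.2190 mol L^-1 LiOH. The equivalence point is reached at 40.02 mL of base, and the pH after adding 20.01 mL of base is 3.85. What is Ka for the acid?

20.01 mL is half of the equivalence volume, so this is the half-equivalence point where [HA] = [A^-].
At half-equivalence pH = pKa, so pKa = 3.85.
Ka = 10^(-3.85) = 1.4 x 10^-4.

1.4 x 10^-4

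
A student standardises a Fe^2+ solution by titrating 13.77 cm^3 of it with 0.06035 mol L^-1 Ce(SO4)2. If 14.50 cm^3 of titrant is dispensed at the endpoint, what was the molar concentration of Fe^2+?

n(Ce(SO4)2) = 0.06035 x 0.01450 = 0.0008751 mol.
From the balanced equation, 1 mol Ce(SO4)2 reacts with 1 mol Fe^2+, so n(Fe^2+) = 0.0008751 x 1/1 = 0.0008751 mol.
[Fe^2+] = 0.0008751 / 0.01377 L = 0.0635 M.

0.0635 M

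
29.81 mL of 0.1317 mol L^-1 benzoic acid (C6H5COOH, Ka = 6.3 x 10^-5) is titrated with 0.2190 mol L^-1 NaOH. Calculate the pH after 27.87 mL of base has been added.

12.58

n(acid) = 0.1317 x 0.02981 = 0.003926 mol; n(NaOH) added = 0.2190 x 0.02787 = 0.006104 mol.
Base is in excess by 0.006104 - 0.003926 = 0.002178 mol in a total volume of 0.05768 L.
[OH^-] = 0.002178/0.05768 = 0.03775 M, so pOH = 1.42 and pH = 14.00 - 1.42 = 12.58.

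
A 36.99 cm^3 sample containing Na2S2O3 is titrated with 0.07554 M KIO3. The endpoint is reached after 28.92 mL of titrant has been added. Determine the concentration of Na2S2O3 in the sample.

0.354 M

n(KIO3) = 0.07554 x 0.02892 = 0.002185 mol.
From the balanced equation, 1 mol KIO3 reacts with 6 mol Na2S2O3, so n(Na2S2O3) = 0.002185 x 6/1 = 0.01311 mol.
[Na2S2O3] = 0.01311 / 0.03699 L = 0.354 M.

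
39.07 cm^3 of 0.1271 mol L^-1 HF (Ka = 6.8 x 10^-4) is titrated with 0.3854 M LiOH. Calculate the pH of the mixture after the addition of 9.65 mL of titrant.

Initial n(HF) = 0.1271 x 0.03907 = 0.004966 mol.
n(LiOH) added = 0.3854 x 0.009650 = 0.003719 mol, converting that many moles of HF to F-.
Remaining n(HF) = 0.001247 mol; n(F-) = 0.003719 mol.
By Henderson-Hasselbalch, pH = pKa + log([A^-]/[HA]) = 3.17 + log(0.003719/0.001247) = 3.17 + (+0.47) = 3.64.

3.64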